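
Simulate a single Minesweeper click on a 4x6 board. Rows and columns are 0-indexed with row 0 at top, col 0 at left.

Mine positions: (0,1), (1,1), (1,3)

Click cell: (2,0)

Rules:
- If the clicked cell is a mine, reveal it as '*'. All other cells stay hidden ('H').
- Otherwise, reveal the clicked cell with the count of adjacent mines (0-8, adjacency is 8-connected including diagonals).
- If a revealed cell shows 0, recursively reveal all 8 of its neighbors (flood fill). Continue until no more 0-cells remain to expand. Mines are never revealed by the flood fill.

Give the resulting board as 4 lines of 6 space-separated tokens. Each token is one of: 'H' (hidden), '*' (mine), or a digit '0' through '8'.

H H H H H H
H H H H H H
1 H H H H H
H H H H H H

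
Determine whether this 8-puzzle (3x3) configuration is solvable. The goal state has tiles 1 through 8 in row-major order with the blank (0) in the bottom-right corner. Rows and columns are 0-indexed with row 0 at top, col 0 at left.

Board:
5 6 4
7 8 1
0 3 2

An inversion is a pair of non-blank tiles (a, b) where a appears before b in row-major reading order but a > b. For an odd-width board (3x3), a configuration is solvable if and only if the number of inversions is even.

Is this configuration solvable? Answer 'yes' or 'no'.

Answer: yes

Derivation:
Inversions (pairs i<j in row-major order where tile[i] > tile[j] > 0): 18
18 is even, so the puzzle is solvable.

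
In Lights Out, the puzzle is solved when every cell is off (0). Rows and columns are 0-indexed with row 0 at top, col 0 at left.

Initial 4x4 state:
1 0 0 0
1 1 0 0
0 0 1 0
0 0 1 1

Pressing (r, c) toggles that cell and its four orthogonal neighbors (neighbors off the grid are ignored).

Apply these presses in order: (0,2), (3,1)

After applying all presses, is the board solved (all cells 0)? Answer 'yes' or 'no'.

Answer: no

Derivation:
After press 1 at (0,2):
1 1 1 1
1 1 1 0
0 0 1 0
0 0 1 1

After press 2 at (3,1):
1 1 1 1
1 1 1 0
0 1 1 0
1 1 0 1

Lights still on: 12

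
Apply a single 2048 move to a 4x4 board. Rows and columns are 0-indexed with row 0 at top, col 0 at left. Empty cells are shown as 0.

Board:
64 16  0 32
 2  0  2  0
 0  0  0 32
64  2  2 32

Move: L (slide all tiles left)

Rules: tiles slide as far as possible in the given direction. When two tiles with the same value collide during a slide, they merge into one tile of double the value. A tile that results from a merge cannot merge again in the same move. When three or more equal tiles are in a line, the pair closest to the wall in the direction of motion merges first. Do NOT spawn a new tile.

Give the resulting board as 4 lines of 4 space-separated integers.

Slide left:
row 0: [64, 16, 0, 32] -> [64, 16, 32, 0]
row 1: [2, 0, 2, 0] -> [4, 0, 0, 0]
row 2: [0, 0, 0, 32] -> [32, 0, 0, 0]
row 3: [64, 2, 2, 32] -> [64, 4, 32, 0]

Answer: 64 16 32  0
 4  0  0  0
32  0  0  0
64  4 32  0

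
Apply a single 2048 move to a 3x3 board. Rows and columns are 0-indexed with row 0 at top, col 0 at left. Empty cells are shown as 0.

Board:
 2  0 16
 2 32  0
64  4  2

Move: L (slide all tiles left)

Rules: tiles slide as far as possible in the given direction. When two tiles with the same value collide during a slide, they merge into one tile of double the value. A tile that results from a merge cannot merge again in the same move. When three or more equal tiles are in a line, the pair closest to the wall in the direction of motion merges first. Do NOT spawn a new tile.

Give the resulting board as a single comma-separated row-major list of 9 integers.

Answer: 2, 16, 0, 2, 32, 0, 64, 4, 2

Derivation:
Slide left:
row 0: [2, 0, 16] -> [2, 16, 0]
row 1: [2, 32, 0] -> [2, 32, 0]
row 2: [64, 4, 2] -> [64, 4, 2]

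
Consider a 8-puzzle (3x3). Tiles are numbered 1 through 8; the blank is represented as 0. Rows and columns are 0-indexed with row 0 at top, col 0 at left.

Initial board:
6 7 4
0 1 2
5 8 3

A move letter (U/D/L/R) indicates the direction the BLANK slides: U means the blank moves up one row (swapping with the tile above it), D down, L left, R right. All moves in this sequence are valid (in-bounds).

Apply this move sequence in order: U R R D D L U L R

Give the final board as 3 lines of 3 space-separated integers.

Answer: 7 4 2
6 0 3
5 1 8

Derivation:
After move 1 (U):
0 7 4
6 1 2
5 8 3

After move 2 (R):
7 0 4
6 1 2
5 8 3

After move 3 (R):
7 4 0
6 1 2
5 8 3

After move 4 (D):
7 4 2
6 1 0
5 8 3

After move 5 (D):
7 4 2
6 1 3
5 8 0

After move 6 (L):
7 4 2
6 1 3
5 0 8

After move 7 (U):
7 4 2
6 0 3
5 1 8

After move 8 (L):
7 4 2
0 6 3
5 1 8

After move 9 (R):
7 4 2
6 0 3
5 1 8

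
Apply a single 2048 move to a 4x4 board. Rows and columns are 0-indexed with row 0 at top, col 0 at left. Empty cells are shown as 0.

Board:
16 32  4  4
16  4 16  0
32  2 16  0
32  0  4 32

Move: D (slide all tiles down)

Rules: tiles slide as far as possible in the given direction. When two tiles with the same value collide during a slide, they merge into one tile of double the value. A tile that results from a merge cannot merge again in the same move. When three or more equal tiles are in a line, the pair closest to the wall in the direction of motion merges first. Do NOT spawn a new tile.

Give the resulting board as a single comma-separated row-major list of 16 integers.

Slide down:
col 0: [16, 16, 32, 32] -> [0, 0, 32, 64]
col 1: [32, 4, 2, 0] -> [0, 32, 4, 2]
col 2: [4, 16, 16, 4] -> [0, 4, 32, 4]
col 3: [4, 0, 0, 32] -> [0, 0, 4, 32]

Answer: 0, 0, 0, 0, 0, 32, 4, 0, 32, 4, 32, 4, 64, 2, 4, 32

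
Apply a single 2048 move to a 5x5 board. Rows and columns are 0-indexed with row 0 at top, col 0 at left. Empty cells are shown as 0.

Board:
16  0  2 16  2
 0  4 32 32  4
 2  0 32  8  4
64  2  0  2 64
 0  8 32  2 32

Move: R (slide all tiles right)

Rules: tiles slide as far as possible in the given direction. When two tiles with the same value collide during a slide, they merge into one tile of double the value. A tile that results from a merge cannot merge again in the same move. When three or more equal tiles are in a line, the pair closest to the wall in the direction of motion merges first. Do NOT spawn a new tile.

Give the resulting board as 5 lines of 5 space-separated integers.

Answer:  0 16  2 16  2
 0  0  4 64  4
 0  2 32  8  4
 0  0 64  4 64
 0  8 32  2 32

Derivation:
Slide right:
row 0: [16, 0, 2, 16, 2] -> [0, 16, 2, 16, 2]
row 1: [0, 4, 32, 32, 4] -> [0, 0, 4, 64, 4]
row 2: [2, 0, 32, 8, 4] -> [0, 2, 32, 8, 4]
row 3: [64, 2, 0, 2, 64] -> [0, 0, 64, 4, 64]
row 4: [0, 8, 32, 2, 32] -> [0, 8, 32, 2, 32]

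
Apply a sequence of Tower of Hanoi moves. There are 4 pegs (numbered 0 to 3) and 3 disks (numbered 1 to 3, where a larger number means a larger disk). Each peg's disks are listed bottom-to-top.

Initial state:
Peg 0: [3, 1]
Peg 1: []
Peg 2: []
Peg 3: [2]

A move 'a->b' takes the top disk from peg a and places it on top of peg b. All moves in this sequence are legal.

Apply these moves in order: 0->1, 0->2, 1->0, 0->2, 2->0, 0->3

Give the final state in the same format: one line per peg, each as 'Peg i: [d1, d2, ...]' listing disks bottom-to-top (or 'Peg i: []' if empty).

Answer: Peg 0: []
Peg 1: []
Peg 2: [3]
Peg 3: [2, 1]

Derivation:
After move 1 (0->1):
Peg 0: [3]
Peg 1: [1]
Peg 2: []
Peg 3: [2]

After move 2 (0->2):
Peg 0: []
Peg 1: [1]
Peg 2: [3]
Peg 3: [2]

After move 3 (1->0):
Peg 0: [1]
Peg 1: []
Peg 2: [3]
Peg 3: [2]

After move 4 (0->2):
Peg 0: []
Peg 1: []
Peg 2: [3, 1]
Peg 3: [2]

After move 5 (2->0):
Peg 0: [1]
Peg 1: []
Peg 2: [3]
Peg 3: [2]

After move 6 (0->3):
Peg 0: []
Peg 1: []
Peg 2: [3]
Peg 3: [2, 1]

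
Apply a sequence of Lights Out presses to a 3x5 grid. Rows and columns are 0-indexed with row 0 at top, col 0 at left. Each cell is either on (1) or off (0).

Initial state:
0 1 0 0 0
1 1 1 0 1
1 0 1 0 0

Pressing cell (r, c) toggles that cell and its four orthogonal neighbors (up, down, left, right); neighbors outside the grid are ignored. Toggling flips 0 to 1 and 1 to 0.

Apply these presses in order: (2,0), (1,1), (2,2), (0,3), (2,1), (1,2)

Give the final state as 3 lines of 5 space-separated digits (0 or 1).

Answer: 0 0 0 1 1
1 0 0 0 1
1 0 0 1 0

Derivation:
After press 1 at (2,0):
0 1 0 0 0
0 1 1 0 1
0 1 1 0 0

After press 2 at (1,1):
0 0 0 0 0
1 0 0 0 1
0 0 1 0 0

After press 3 at (2,2):
0 0 0 0 0
1 0 1 0 1
0 1 0 1 0

After press 4 at (0,3):
0 0 1 1 1
1 0 1 1 1
0 1 0 1 0

After press 5 at (2,1):
0 0 1 1 1
1 1 1 1 1
1 0 1 1 0

After press 6 at (1,2):
0 0 0 1 1
1 0 0 0 1
1 0 0 1 0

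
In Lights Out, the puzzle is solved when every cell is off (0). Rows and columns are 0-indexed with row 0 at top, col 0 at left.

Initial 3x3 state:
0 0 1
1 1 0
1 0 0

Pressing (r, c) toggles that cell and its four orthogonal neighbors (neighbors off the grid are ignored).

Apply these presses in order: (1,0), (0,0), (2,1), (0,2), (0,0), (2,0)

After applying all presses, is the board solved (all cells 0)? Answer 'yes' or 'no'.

After press 1 at (1,0):
1 0 1
0 0 0
0 0 0

After press 2 at (0,0):
0 1 1
1 0 0
0 0 0

After press 3 at (2,1):
0 1 1
1 1 0
1 1 1

After press 4 at (0,2):
0 0 0
1 1 1
1 1 1

After press 5 at (0,0):
1 1 0
0 1 1
1 1 1

After press 6 at (2,0):
1 1 0
1 1 1
0 0 1

Lights still on: 6

Answer: no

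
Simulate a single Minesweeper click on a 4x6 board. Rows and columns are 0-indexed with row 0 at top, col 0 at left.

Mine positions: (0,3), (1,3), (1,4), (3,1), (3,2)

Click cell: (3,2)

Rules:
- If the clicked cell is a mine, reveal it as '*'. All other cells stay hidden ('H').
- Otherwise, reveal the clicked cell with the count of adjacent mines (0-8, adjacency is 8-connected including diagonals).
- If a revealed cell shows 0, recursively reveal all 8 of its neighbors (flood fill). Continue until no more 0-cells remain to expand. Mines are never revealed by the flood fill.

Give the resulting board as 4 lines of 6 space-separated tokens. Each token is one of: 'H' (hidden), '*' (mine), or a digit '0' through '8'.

H H H H H H
H H H H H H
H H H H H H
H H * H H H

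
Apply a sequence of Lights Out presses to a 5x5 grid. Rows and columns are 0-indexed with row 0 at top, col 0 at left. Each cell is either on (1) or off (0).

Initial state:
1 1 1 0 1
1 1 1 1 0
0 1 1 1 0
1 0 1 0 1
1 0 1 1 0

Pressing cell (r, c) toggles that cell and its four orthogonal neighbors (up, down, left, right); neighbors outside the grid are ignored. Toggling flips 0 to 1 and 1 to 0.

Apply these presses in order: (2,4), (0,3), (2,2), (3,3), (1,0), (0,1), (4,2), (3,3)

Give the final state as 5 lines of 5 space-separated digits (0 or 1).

Answer: 1 0 1 1 0
0 1 0 0 1
1 0 0 1 1
1 0 1 0 0
1 1 0 0 0

Derivation:
After press 1 at (2,4):
1 1 1 0 1
1 1 1 1 1
0 1 1 0 1
1 0 1 0 0
1 0 1 1 0

After press 2 at (0,3):
1 1 0 1 0
1 1 1 0 1
0 1 1 0 1
1 0 1 0 0
1 0 1 1 0

After press 3 at (2,2):
1 1 0 1 0
1 1 0 0 1
0 0 0 1 1
1 0 0 0 0
1 0 1 1 0

After press 4 at (3,3):
1 1 0 1 0
1 1 0 0 1
0 0 0 0 1
1 0 1 1 1
1 0 1 0 0

After press 5 at (1,0):
0 1 0 1 0
0 0 0 0 1
1 0 0 0 1
1 0 1 1 1
1 0 1 0 0

After press 6 at (0,1):
1 0 1 1 0
0 1 0 0 1
1 0 0 0 1
1 0 1 1 1
1 0 1 0 0

After press 7 at (4,2):
1 0 1 1 0
0 1 0 0 1
1 0 0 0 1
1 0 0 1 1
1 1 0 1 0

After press 8 at (3,3):
1 0 1 1 0
0 1 0 0 1
1 0 0 1 1
1 0 1 0 0
1 1 0 0 0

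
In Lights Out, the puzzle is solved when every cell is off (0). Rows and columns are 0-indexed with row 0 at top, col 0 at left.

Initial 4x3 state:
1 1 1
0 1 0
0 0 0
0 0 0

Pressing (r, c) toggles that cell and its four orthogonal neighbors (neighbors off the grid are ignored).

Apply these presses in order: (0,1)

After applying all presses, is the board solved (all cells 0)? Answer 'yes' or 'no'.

Answer: yes

Derivation:
After press 1 at (0,1):
0 0 0
0 0 0
0 0 0
0 0 0

Lights still on: 0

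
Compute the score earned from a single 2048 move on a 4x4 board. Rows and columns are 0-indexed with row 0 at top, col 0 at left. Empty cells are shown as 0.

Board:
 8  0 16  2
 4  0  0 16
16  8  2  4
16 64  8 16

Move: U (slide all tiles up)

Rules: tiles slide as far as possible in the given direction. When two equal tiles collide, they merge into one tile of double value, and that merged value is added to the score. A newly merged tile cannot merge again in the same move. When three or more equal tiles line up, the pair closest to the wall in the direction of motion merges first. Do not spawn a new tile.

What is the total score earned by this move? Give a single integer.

Answer: 32

Derivation:
Slide up:
col 0: [8, 4, 16, 16] -> [8, 4, 32, 0]  score +32 (running 32)
col 1: [0, 0, 8, 64] -> [8, 64, 0, 0]  score +0 (running 32)
col 2: [16, 0, 2, 8] -> [16, 2, 8, 0]  score +0 (running 32)
col 3: [2, 16, 4, 16] -> [2, 16, 4, 16]  score +0 (running 32)
Board after move:
 8  8 16  2
 4 64  2 16
32  0  8  4
 0  0  0 16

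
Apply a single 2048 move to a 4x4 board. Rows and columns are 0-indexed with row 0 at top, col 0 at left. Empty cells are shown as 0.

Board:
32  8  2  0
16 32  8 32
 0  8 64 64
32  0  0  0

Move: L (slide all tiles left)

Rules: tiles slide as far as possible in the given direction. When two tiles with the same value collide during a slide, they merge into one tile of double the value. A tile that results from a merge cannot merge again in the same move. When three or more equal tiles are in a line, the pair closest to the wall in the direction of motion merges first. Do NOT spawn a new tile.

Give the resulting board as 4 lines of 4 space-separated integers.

Slide left:
row 0: [32, 8, 2, 0] -> [32, 8, 2, 0]
row 1: [16, 32, 8, 32] -> [16, 32, 8, 32]
row 2: [0, 8, 64, 64] -> [8, 128, 0, 0]
row 3: [32, 0, 0, 0] -> [32, 0, 0, 0]

Answer:  32   8   2   0
 16  32   8  32
  8 128   0   0
 32   0   0   0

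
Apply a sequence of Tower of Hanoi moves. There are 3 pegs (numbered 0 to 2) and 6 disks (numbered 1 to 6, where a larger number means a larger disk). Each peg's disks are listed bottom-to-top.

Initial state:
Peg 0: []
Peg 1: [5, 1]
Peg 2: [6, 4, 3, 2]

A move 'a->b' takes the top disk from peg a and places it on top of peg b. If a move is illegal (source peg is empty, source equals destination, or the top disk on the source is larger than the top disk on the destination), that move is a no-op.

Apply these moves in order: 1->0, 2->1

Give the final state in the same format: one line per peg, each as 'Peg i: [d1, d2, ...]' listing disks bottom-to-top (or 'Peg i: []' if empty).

After move 1 (1->0):
Peg 0: [1]
Peg 1: [5]
Peg 2: [6, 4, 3, 2]

After move 2 (2->1):
Peg 0: [1]
Peg 1: [5, 2]
Peg 2: [6, 4, 3]

Answer: Peg 0: [1]
Peg 1: [5, 2]
Peg 2: [6, 4, 3]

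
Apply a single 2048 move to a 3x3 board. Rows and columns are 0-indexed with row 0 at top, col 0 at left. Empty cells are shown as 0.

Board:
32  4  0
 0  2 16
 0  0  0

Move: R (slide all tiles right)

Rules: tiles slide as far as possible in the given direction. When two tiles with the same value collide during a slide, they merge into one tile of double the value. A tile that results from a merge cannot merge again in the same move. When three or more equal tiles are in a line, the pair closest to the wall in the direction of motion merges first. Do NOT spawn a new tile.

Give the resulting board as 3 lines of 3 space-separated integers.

Slide right:
row 0: [32, 4, 0] -> [0, 32, 4]
row 1: [0, 2, 16] -> [0, 2, 16]
row 2: [0, 0, 0] -> [0, 0, 0]

Answer:  0 32  4
 0  2 16
 0  0  0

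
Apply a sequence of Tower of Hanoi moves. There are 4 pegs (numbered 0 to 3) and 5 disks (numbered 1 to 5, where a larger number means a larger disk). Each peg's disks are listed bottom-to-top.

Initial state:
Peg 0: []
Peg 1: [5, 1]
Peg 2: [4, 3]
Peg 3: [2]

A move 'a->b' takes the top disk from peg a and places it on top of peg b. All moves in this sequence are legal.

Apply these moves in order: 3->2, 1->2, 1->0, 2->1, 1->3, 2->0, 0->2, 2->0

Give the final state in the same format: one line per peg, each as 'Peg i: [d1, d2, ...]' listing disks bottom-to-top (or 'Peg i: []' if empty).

Answer: Peg 0: [5, 2]
Peg 1: []
Peg 2: [4, 3]
Peg 3: [1]

Derivation:
After move 1 (3->2):
Peg 0: []
Peg 1: [5, 1]
Peg 2: [4, 3, 2]
Peg 3: []

After move 2 (1->2):
Peg 0: []
Peg 1: [5]
Peg 2: [4, 3, 2, 1]
Peg 3: []

After move 3 (1->0):
Peg 0: [5]
Peg 1: []
Peg 2: [4, 3, 2, 1]
Peg 3: []

After move 4 (2->1):
Peg 0: [5]
Peg 1: [1]
Peg 2: [4, 3, 2]
Peg 3: []

After move 5 (1->3):
Peg 0: [5]
Peg 1: []
Peg 2: [4, 3, 2]
Peg 3: [1]

After move 6 (2->0):
Peg 0: [5, 2]
Peg 1: []
Peg 2: [4, 3]
Peg 3: [1]

After move 7 (0->2):
Peg 0: [5]
Peg 1: []
Peg 2: [4, 3, 2]
Peg 3: [1]

After move 8 (2->0):
Peg 0: [5, 2]
Peg 1: []
Peg 2: [4, 3]
Peg 3: [1]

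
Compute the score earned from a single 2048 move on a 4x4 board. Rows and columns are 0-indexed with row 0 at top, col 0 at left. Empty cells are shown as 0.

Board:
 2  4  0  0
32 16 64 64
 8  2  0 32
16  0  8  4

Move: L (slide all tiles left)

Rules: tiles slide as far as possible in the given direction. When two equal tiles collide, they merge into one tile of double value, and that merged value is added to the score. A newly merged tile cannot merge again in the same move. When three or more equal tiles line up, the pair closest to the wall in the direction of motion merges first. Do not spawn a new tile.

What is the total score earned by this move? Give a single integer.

Slide left:
row 0: [2, 4, 0, 0] -> [2, 4, 0, 0]  score +0 (running 0)
row 1: [32, 16, 64, 64] -> [32, 16, 128, 0]  score +128 (running 128)
row 2: [8, 2, 0, 32] -> [8, 2, 32, 0]  score +0 (running 128)
row 3: [16, 0, 8, 4] -> [16, 8, 4, 0]  score +0 (running 128)
Board after move:
  2   4   0   0
 32  16 128   0
  8   2  32   0
 16   8   4   0

Answer: 128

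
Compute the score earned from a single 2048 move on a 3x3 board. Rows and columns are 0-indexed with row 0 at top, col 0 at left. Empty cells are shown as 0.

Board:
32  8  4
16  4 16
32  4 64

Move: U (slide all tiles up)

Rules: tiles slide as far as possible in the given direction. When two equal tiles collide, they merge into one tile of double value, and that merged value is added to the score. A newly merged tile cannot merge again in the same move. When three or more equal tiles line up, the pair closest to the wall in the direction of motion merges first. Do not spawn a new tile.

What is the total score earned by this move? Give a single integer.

Answer: 8

Derivation:
Slide up:
col 0: [32, 16, 32] -> [32, 16, 32]  score +0 (running 0)
col 1: [8, 4, 4] -> [8, 8, 0]  score +8 (running 8)
col 2: [4, 16, 64] -> [4, 16, 64]  score +0 (running 8)
Board after move:
32  8  4
16  8 16
32  0 64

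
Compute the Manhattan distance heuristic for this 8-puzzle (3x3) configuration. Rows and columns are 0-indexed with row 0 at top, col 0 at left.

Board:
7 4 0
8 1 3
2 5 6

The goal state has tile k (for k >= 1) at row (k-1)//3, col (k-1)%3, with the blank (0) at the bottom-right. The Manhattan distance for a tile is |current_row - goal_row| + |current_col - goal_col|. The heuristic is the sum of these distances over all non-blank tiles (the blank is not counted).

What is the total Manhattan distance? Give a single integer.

Answer: 14

Derivation:
Tile 7: (0,0)->(2,0) = 2
Tile 4: (0,1)->(1,0) = 2
Tile 8: (1,0)->(2,1) = 2
Tile 1: (1,1)->(0,0) = 2
Tile 3: (1,2)->(0,2) = 1
Tile 2: (2,0)->(0,1) = 3
Tile 5: (2,1)->(1,1) = 1
Tile 6: (2,2)->(1,2) = 1
Sum: 2 + 2 + 2 + 2 + 1 + 3 + 1 + 1 = 14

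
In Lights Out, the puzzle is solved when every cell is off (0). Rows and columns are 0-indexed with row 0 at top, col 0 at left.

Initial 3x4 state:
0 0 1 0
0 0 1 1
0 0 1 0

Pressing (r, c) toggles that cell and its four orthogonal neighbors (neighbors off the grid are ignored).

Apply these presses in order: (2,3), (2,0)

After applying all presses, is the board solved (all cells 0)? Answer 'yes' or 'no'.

Answer: no

Derivation:
After press 1 at (2,3):
0 0 1 0
0 0 1 0
0 0 0 1

After press 2 at (2,0):
0 0 1 0
1 0 1 0
1 1 0 1

Lights still on: 6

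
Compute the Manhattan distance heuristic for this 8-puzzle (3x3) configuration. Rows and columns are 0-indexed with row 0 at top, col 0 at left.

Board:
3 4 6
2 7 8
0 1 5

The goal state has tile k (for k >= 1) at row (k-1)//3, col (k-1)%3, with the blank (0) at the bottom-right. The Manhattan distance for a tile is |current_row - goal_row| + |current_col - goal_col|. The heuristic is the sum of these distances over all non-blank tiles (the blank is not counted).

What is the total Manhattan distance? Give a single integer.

Answer: 16

Derivation:
Tile 3: (0,0)->(0,2) = 2
Tile 4: (0,1)->(1,0) = 2
Tile 6: (0,2)->(1,2) = 1
Tile 2: (1,0)->(0,1) = 2
Tile 7: (1,1)->(2,0) = 2
Tile 8: (1,2)->(2,1) = 2
Tile 1: (2,1)->(0,0) = 3
Tile 5: (2,2)->(1,1) = 2
Sum: 2 + 2 + 1 + 2 + 2 + 2 + 3 + 2 = 16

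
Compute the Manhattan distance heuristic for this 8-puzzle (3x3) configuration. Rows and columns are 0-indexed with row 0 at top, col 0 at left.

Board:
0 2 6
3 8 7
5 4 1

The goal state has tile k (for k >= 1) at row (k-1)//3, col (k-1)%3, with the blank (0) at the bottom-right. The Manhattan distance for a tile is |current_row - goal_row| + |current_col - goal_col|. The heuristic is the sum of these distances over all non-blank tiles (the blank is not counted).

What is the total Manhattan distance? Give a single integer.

Answer: 16

Derivation:
Tile 2: (0,1)->(0,1) = 0
Tile 6: (0,2)->(1,2) = 1
Tile 3: (1,0)->(0,2) = 3
Tile 8: (1,1)->(2,1) = 1
Tile 7: (1,2)->(2,0) = 3
Tile 5: (2,0)->(1,1) = 2
Tile 4: (2,1)->(1,0) = 2
Tile 1: (2,2)->(0,0) = 4
Sum: 0 + 1 + 3 + 1 + 3 + 2 + 2 + 4 = 16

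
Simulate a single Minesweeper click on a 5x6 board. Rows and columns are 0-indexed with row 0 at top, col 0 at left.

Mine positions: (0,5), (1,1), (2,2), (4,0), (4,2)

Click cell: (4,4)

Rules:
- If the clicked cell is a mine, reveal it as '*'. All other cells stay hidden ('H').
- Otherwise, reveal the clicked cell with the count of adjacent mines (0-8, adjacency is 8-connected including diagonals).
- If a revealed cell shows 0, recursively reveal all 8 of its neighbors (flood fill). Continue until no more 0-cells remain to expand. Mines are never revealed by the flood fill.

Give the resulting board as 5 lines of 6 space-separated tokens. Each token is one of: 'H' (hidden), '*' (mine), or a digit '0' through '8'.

H H H H H H
H H H 1 1 1
H H H 1 0 0
H H H 2 0 0
H H H 1 0 0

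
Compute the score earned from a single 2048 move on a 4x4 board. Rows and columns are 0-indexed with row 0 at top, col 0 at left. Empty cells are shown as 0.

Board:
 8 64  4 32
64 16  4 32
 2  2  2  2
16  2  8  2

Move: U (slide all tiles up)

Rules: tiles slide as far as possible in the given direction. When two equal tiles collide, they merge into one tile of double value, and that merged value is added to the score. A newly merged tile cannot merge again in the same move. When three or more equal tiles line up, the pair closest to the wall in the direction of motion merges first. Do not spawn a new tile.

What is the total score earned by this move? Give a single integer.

Answer: 80

Derivation:
Slide up:
col 0: [8, 64, 2, 16] -> [8, 64, 2, 16]  score +0 (running 0)
col 1: [64, 16, 2, 2] -> [64, 16, 4, 0]  score +4 (running 4)
col 2: [4, 4, 2, 8] -> [8, 2, 8, 0]  score +8 (running 12)
col 3: [32, 32, 2, 2] -> [64, 4, 0, 0]  score +68 (running 80)
Board after move:
 8 64  8 64
64 16  2  4
 2  4  8  0
16  0  0  0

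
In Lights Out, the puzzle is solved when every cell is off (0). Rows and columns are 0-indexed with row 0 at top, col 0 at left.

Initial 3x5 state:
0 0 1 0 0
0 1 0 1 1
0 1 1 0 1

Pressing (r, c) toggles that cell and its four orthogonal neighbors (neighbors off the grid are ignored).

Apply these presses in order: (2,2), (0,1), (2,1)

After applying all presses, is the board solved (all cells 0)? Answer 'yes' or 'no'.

After press 1 at (2,2):
0 0 1 0 0
0 1 1 1 1
0 0 0 1 1

After press 2 at (0,1):
1 1 0 0 0
0 0 1 1 1
0 0 0 1 1

After press 3 at (2,1):
1 1 0 0 0
0 1 1 1 1
1 1 1 1 1

Lights still on: 11

Answer: no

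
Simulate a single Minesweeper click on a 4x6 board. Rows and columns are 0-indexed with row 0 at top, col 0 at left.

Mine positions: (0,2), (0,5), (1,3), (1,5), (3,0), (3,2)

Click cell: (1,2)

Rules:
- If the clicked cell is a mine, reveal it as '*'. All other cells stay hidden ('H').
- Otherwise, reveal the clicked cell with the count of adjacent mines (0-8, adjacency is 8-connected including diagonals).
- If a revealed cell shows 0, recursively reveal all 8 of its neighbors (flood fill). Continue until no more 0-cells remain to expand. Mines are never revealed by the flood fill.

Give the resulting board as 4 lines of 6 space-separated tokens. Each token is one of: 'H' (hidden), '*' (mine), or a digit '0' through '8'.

H H H H H H
H H 2 H H H
H H H H H H
H H H H H H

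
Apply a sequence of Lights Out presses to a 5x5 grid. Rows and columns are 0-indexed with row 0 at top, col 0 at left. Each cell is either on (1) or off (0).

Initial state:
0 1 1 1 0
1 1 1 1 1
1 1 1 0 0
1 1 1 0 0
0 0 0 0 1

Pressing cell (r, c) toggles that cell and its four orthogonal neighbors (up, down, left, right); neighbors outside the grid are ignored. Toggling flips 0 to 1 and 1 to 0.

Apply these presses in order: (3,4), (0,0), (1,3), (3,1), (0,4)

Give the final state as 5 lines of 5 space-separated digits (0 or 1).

Answer: 1 0 1 1 1
0 1 0 0 1
1 0 1 1 1
0 0 0 1 1
0 1 0 0 0

Derivation:
After press 1 at (3,4):
0 1 1 1 0
1 1 1 1 1
1 1 1 0 1
1 1 1 1 1
0 0 0 0 0

After press 2 at (0,0):
1 0 1 1 0
0 1 1 1 1
1 1 1 0 1
1 1 1 1 1
0 0 0 0 0

After press 3 at (1,3):
1 0 1 0 0
0 1 0 0 0
1 1 1 1 1
1 1 1 1 1
0 0 0 0 0

After press 4 at (3,1):
1 0 1 0 0
0 1 0 0 0
1 0 1 1 1
0 0 0 1 1
0 1 0 0 0

After press 5 at (0,4):
1 0 1 1 1
0 1 0 0 1
1 0 1 1 1
0 0 0 1 1
0 1 0 0 0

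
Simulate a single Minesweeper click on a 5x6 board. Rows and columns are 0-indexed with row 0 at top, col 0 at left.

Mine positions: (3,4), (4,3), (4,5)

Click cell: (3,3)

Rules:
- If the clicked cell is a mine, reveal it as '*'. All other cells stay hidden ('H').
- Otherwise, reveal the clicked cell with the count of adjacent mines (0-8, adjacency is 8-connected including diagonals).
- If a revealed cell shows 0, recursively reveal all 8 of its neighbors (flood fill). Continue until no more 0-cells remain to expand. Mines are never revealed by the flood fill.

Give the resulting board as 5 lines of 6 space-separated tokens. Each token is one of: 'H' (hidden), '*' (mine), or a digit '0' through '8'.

H H H H H H
H H H H H H
H H H H H H
H H H 2 H H
H H H H H H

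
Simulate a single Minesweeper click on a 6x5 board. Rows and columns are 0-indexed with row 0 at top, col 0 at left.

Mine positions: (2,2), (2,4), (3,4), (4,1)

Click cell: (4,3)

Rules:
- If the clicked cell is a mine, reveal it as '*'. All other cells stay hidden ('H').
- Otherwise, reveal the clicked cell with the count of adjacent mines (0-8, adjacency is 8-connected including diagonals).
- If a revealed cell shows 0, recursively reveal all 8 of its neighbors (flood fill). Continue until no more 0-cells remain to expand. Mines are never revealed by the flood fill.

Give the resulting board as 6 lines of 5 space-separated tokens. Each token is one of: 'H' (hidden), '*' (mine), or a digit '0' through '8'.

H H H H H
H H H H H
H H H H H
H H H H H
H H H 1 H
H H H H H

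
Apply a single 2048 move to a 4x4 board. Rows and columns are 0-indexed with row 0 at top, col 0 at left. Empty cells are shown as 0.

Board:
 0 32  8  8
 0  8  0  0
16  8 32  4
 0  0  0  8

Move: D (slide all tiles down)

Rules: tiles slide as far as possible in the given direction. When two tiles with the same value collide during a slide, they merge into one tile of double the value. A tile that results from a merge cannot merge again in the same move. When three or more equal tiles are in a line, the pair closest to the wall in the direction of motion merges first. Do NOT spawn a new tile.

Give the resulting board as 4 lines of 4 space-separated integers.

Slide down:
col 0: [0, 0, 16, 0] -> [0, 0, 0, 16]
col 1: [32, 8, 8, 0] -> [0, 0, 32, 16]
col 2: [8, 0, 32, 0] -> [0, 0, 8, 32]
col 3: [8, 0, 4, 8] -> [0, 8, 4, 8]

Answer:  0  0  0  0
 0  0  0  8
 0 32  8  4
16 16 32  8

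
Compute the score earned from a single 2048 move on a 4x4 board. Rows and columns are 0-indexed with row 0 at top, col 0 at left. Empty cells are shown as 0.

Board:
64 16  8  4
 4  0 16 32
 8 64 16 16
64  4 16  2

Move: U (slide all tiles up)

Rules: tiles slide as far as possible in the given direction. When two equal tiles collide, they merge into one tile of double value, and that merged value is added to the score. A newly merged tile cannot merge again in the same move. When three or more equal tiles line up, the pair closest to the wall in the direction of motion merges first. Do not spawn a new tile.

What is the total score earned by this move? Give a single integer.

Slide up:
col 0: [64, 4, 8, 64] -> [64, 4, 8, 64]  score +0 (running 0)
col 1: [16, 0, 64, 4] -> [16, 64, 4, 0]  score +0 (running 0)
col 2: [8, 16, 16, 16] -> [8, 32, 16, 0]  score +32 (running 32)
col 3: [4, 32, 16, 2] -> [4, 32, 16, 2]  score +0 (running 32)
Board after move:
64 16  8  4
 4 64 32 32
 8  4 16 16
64  0  0  2

Answer: 32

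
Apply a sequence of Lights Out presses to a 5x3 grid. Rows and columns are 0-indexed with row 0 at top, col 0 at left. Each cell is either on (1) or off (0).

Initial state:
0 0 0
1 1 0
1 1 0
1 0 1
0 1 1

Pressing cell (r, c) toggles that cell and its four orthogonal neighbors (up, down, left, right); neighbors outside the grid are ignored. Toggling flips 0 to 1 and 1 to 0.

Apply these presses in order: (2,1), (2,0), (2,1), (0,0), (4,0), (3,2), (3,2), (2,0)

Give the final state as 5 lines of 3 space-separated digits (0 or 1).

After press 1 at (2,1):
0 0 0
1 0 0
0 0 1
1 1 1
0 1 1

After press 2 at (2,0):
0 0 0
0 0 0
1 1 1
0 1 1
0 1 1

After press 3 at (2,1):
0 0 0
0 1 0
0 0 0
0 0 1
0 1 1

After press 4 at (0,0):
1 1 0
1 1 0
0 0 0
0 0 1
0 1 1

After press 5 at (4,0):
1 1 0
1 1 0
0 0 0
1 0 1
1 0 1

After press 6 at (3,2):
1 1 0
1 1 0
0 0 1
1 1 0
1 0 0

After press 7 at (3,2):
1 1 0
1 1 0
0 0 0
1 0 1
1 0 1

After press 8 at (2,0):
1 1 0
0 1 0
1 1 0
0 0 1
1 0 1

Answer: 1 1 0
0 1 0
1 1 0
0 0 1
1 0 1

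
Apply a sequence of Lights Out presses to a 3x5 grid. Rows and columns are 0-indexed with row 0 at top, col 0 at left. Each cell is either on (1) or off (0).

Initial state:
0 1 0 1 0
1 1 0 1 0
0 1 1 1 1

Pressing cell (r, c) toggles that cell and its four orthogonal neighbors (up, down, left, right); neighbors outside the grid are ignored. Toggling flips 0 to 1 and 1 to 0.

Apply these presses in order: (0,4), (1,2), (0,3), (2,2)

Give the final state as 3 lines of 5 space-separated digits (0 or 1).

After press 1 at (0,4):
0 1 0 0 1
1 1 0 1 1
0 1 1 1 1

After press 2 at (1,2):
0 1 1 0 1
1 0 1 0 1
0 1 0 1 1

After press 3 at (0,3):
0 1 0 1 0
1 0 1 1 1
0 1 0 1 1

After press 4 at (2,2):
0 1 0 1 0
1 0 0 1 1
0 0 1 0 1

Answer: 0 1 0 1 0
1 0 0 1 1
0 0 1 0 1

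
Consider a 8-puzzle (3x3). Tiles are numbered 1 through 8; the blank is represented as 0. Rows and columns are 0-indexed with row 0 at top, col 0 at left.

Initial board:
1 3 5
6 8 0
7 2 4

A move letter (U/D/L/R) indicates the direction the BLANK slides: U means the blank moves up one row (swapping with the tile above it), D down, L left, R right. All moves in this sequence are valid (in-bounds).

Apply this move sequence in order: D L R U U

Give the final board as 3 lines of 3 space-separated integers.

After move 1 (D):
1 3 5
6 8 4
7 2 0

After move 2 (L):
1 3 5
6 8 4
7 0 2

After move 3 (R):
1 3 5
6 8 4
7 2 0

After move 4 (U):
1 3 5
6 8 0
7 2 4

After move 5 (U):
1 3 0
6 8 5
7 2 4

Answer: 1 3 0
6 8 5
7 2 4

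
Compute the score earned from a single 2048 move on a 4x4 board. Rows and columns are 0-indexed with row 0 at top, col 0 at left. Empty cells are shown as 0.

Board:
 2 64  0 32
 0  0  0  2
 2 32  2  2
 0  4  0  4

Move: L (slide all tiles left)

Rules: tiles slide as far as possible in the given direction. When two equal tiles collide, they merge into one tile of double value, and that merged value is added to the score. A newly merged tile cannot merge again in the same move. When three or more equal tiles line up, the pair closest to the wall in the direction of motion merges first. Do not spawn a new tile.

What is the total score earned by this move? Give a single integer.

Answer: 12

Derivation:
Slide left:
row 0: [2, 64, 0, 32] -> [2, 64, 32, 0]  score +0 (running 0)
row 1: [0, 0, 0, 2] -> [2, 0, 0, 0]  score +0 (running 0)
row 2: [2, 32, 2, 2] -> [2, 32, 4, 0]  score +4 (running 4)
row 3: [0, 4, 0, 4] -> [8, 0, 0, 0]  score +8 (running 12)
Board after move:
 2 64 32  0
 2  0  0  0
 2 32  4  0
 8  0  0  0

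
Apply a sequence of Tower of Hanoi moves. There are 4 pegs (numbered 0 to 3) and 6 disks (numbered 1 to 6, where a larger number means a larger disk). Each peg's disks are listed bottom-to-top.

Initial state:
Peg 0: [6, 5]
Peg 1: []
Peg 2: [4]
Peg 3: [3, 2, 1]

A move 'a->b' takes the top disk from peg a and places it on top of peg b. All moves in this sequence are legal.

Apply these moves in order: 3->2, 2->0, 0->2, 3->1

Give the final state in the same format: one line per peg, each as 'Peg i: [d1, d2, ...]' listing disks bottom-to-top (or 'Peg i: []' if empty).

Answer: Peg 0: [6, 5]
Peg 1: [2]
Peg 2: [4, 1]
Peg 3: [3]

Derivation:
After move 1 (3->2):
Peg 0: [6, 5]
Peg 1: []
Peg 2: [4, 1]
Peg 3: [3, 2]

After move 2 (2->0):
Peg 0: [6, 5, 1]
Peg 1: []
Peg 2: [4]
Peg 3: [3, 2]

After move 3 (0->2):
Peg 0: [6, 5]
Peg 1: []
Peg 2: [4, 1]
Peg 3: [3, 2]

After move 4 (3->1):
Peg 0: [6, 5]
Peg 1: [2]
Peg 2: [4, 1]
Peg 3: [3]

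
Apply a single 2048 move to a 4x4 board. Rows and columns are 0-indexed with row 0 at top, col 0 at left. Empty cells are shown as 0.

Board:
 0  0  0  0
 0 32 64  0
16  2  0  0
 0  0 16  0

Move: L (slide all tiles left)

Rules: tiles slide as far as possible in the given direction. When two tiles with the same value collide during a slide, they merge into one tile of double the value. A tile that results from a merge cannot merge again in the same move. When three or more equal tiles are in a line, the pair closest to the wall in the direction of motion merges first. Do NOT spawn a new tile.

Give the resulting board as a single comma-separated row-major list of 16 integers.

Answer: 0, 0, 0, 0, 32, 64, 0, 0, 16, 2, 0, 0, 16, 0, 0, 0

Derivation:
Slide left:
row 0: [0, 0, 0, 0] -> [0, 0, 0, 0]
row 1: [0, 32, 64, 0] -> [32, 64, 0, 0]
row 2: [16, 2, 0, 0] -> [16, 2, 0, 0]
row 3: [0, 0, 16, 0] -> [16, 0, 0, 0]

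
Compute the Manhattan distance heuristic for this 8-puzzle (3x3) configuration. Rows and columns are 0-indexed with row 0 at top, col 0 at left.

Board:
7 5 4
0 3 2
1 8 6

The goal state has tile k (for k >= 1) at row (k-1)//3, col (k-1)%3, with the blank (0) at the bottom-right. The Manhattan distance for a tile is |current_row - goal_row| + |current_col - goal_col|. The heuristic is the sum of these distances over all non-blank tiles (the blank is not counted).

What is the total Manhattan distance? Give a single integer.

Tile 7: (0,0)->(2,0) = 2
Tile 5: (0,1)->(1,1) = 1
Tile 4: (0,2)->(1,0) = 3
Tile 3: (1,1)->(0,2) = 2
Tile 2: (1,2)->(0,1) = 2
Tile 1: (2,0)->(0,0) = 2
Tile 8: (2,1)->(2,1) = 0
Tile 6: (2,2)->(1,2) = 1
Sum: 2 + 1 + 3 + 2 + 2 + 2 + 0 + 1 = 13

Answer: 13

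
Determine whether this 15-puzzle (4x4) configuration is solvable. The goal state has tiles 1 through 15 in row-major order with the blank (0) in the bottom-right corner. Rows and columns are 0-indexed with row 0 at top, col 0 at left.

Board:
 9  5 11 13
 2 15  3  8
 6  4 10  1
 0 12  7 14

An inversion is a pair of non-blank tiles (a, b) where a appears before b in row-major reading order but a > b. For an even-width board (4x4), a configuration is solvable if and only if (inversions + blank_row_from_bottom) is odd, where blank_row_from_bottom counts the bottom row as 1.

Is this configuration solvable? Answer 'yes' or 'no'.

Answer: yes

Derivation:
Inversions: 50
Blank is in row 3 (0-indexed from top), which is row 1 counting from the bottom (bottom = 1).
50 + 1 = 51, which is odd, so the puzzle is solvable.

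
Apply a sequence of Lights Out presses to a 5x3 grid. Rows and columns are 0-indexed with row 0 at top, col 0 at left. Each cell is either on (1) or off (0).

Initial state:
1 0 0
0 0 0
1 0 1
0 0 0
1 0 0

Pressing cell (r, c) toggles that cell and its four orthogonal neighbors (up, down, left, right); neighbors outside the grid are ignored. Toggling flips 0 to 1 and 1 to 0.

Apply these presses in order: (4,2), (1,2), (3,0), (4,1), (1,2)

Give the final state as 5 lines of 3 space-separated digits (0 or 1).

Answer: 1 0 0
0 0 0
0 0 1
1 0 1
1 0 0

Derivation:
After press 1 at (4,2):
1 0 0
0 0 0
1 0 1
0 0 1
1 1 1

After press 2 at (1,2):
1 0 1
0 1 1
1 0 0
0 0 1
1 1 1

After press 3 at (3,0):
1 0 1
0 1 1
0 0 0
1 1 1
0 1 1

After press 4 at (4,1):
1 0 1
0 1 1
0 0 0
1 0 1
1 0 0

After press 5 at (1,2):
1 0 0
0 0 0
0 0 1
1 0 1
1 0 0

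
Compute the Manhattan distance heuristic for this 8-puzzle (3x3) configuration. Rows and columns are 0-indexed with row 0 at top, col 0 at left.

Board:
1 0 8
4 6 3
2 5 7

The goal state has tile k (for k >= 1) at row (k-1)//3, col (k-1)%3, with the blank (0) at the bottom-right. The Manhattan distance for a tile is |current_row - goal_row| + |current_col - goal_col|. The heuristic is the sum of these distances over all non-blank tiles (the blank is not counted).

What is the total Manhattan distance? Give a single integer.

Answer: 11

Derivation:
Tile 1: (0,0)->(0,0) = 0
Tile 8: (0,2)->(2,1) = 3
Tile 4: (1,0)->(1,0) = 0
Tile 6: (1,1)->(1,2) = 1
Tile 3: (1,2)->(0,2) = 1
Tile 2: (2,0)->(0,1) = 3
Tile 5: (2,1)->(1,1) = 1
Tile 7: (2,2)->(2,0) = 2
Sum: 0 + 3 + 0 + 1 + 1 + 3 + 1 + 2 = 11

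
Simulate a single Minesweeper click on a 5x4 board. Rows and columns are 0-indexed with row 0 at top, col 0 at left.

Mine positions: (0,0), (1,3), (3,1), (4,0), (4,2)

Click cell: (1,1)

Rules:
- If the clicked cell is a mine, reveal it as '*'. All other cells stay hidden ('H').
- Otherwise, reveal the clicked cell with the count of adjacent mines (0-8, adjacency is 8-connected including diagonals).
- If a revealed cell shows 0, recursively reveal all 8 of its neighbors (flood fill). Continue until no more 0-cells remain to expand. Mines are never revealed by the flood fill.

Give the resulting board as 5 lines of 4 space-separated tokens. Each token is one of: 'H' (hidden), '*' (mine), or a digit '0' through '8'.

H H H H
H 1 H H
H H H H
H H H H
H H H H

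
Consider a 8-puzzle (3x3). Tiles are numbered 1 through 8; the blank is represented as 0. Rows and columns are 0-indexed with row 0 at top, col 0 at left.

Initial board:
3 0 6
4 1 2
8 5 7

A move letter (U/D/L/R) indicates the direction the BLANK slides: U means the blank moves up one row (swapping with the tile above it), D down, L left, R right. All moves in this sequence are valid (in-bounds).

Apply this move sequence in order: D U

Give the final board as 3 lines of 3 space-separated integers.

After move 1 (D):
3 1 6
4 0 2
8 5 7

After move 2 (U):
3 0 6
4 1 2
8 5 7

Answer: 3 0 6
4 1 2
8 5 7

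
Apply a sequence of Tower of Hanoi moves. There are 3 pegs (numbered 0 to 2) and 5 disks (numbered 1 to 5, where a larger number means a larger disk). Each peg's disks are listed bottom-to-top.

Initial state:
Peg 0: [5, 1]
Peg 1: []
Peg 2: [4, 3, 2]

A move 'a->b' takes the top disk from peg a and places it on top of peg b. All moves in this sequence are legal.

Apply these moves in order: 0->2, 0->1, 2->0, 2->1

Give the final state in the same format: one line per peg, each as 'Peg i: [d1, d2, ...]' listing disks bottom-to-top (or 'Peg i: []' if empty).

Answer: Peg 0: [1]
Peg 1: [5, 2]
Peg 2: [4, 3]

Derivation:
After move 1 (0->2):
Peg 0: [5]
Peg 1: []
Peg 2: [4, 3, 2, 1]

After move 2 (0->1):
Peg 0: []
Peg 1: [5]
Peg 2: [4, 3, 2, 1]

After move 3 (2->0):
Peg 0: [1]
Peg 1: [5]
Peg 2: [4, 3, 2]

After move 4 (2->1):
Peg 0: [1]
Peg 1: [5, 2]
Peg 2: [4, 3]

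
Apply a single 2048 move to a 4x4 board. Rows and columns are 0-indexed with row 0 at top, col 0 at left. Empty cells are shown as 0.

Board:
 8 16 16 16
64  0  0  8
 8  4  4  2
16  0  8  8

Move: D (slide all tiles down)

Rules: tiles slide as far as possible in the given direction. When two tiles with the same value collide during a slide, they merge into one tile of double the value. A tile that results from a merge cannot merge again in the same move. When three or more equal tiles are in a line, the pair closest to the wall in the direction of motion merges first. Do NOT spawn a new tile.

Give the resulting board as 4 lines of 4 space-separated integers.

Slide down:
col 0: [8, 64, 8, 16] -> [8, 64, 8, 16]
col 1: [16, 0, 4, 0] -> [0, 0, 16, 4]
col 2: [16, 0, 4, 8] -> [0, 16, 4, 8]
col 3: [16, 8, 2, 8] -> [16, 8, 2, 8]

Answer:  8  0  0 16
64  0 16  8
 8 16  4  2
16  4  8  8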